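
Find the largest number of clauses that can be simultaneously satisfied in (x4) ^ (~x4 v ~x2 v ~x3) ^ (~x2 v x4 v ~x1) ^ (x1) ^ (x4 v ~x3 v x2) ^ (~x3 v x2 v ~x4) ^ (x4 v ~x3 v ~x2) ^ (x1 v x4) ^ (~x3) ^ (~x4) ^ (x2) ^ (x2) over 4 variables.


Enumerate all 16 truth assignments.
For each, count how many of the 12 clauses are satisfied.
The formula is not fully satisfiable, so the maximum is below 12.
Maximum simultaneously satisfiable clauses = 11.

11


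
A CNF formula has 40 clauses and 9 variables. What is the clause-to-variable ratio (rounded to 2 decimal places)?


Clause-to-variable ratio = clauses / variables.
40 / 9 = 4.44.

4.44


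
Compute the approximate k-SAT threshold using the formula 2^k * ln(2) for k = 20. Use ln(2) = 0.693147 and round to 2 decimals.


Using the asymptotic formula: threshold ~ 2^k * ln(2).
2^20 = 1048576.
1048576 * 0.693147 = 726817.31.

726817.31


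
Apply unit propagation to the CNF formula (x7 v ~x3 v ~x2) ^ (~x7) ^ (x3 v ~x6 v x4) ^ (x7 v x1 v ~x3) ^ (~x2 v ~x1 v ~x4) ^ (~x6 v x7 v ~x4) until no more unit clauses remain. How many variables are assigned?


Unit propagation repeatedly assigns the literal in any unit clause, then simplifies.
Assignments in order: x7 = F.
No further unit clauses remain.
Total variables assigned = 1.

1


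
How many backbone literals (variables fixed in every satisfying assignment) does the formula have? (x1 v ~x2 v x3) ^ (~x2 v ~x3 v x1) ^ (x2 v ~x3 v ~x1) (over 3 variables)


Find all satisfying assignments: 5 model(s).
Check which variables have the same value in every model.
No variable is fixed across all models.
Backbone size = 0.

0


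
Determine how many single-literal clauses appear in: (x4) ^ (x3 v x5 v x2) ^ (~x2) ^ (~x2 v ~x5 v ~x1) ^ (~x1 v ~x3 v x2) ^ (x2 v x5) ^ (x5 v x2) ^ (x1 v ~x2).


A unit clause contains exactly one literal.
Unit clauses found: (x4), (~x2).
Count = 2.

2


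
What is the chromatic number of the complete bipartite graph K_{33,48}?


K_{33,48} is bipartite by definition: the two parts are independent sets, with every edge crossing between them.
Color all vertices in one part with color 1 and all vertices in the other part with color 2.
Since the graph has at least one edge, one color does not suffice.
Chromatic number = 2.

2


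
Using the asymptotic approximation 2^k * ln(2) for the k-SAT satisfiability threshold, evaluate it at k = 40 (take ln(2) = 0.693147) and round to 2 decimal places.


Using the asymptotic formula: threshold ~ 2^k * ln(2).
2^40 = 1099511627776.
1099511627776 * 0.693147 = 762123186258.05.

762123186258.05


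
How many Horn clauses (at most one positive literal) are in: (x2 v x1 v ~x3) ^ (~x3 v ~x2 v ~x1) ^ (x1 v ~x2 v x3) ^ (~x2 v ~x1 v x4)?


A Horn clause has at most one positive literal.
Clause 1: 2 positive lit(s) -> not Horn
Clause 2: 0 positive lit(s) -> Horn
Clause 3: 2 positive lit(s) -> not Horn
Clause 4: 1 positive lit(s) -> Horn
Total Horn clauses = 2.

2


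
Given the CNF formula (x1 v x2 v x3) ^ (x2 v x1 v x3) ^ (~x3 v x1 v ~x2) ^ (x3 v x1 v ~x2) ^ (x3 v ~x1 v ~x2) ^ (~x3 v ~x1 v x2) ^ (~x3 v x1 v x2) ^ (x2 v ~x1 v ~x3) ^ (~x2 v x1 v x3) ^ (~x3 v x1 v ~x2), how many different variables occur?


Identify each distinct variable in the formula.
Variables found: x1, x2, x3.
Total distinct variables = 3.

3


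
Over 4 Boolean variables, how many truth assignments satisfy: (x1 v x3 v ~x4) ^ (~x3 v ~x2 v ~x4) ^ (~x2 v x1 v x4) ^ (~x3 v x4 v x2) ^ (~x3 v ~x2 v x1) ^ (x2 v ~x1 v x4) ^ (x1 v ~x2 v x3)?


Enumerate all 16 truth assignments over 4 variables.
Test each against every clause.
Satisfying assignments found: 7.

7


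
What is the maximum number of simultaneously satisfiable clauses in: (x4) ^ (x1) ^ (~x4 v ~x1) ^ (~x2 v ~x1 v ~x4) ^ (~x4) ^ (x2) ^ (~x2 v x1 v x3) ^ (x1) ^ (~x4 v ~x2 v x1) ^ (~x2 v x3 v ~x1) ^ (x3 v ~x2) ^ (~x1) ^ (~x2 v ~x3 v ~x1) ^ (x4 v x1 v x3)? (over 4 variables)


Enumerate all 16 truth assignments.
For each, count how many of the 14 clauses are satisfied.
The formula is not fully satisfiable, so the maximum is below 14.
Maximum simultaneously satisfiable clauses = 11.

11


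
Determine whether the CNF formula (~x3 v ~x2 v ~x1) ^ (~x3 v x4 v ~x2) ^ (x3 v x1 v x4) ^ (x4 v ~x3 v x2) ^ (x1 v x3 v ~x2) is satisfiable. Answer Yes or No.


Check all 16 possible truth assignments.
Number of satisfying assignments found: 8.
The formula is satisfiable.

Yes


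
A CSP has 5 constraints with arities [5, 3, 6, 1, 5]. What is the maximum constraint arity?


The arities are: 5, 3, 6, 1, 5.
Scan for the maximum value.
Maximum arity = 6.

6


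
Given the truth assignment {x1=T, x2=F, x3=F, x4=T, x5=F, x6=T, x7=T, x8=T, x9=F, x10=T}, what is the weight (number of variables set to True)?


The weight is the number of variables assigned True.
True variables: x1, x4, x6, x7, x8, x10.
Weight = 6.

6


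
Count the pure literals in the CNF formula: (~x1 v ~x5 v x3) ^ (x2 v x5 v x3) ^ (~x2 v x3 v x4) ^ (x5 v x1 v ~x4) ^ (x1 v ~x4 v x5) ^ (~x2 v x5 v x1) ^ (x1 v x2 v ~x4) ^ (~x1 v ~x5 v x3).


A pure literal appears in only one polarity across all clauses.
Pure literals: x3 (positive only).
Count = 1.

1


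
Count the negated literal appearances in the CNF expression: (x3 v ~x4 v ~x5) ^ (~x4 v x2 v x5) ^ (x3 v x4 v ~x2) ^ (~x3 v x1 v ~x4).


Scan each clause for negated literals.
Clause 1: 2 negative; Clause 2: 1 negative; Clause 3: 1 negative; Clause 4: 2 negative.
Total negative literal occurrences = 6.

6


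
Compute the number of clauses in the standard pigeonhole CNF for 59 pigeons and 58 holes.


The PHP encoding has two parts:
1) At-least-one-hole clauses: 59 (one per pigeon, each with 58 literals).
2) At-most-one-pigeon-per-hole clauses: 58 holes * C(59,2) = 58 * 1711 = 99238.
Total clauses = 59 + 99238 = 99297.

99297


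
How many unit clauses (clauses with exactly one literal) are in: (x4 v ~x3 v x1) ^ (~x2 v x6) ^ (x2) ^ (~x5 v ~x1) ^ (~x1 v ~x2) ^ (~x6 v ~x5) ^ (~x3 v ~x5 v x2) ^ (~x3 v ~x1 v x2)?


A unit clause contains exactly one literal.
Unit clauses found: (x2).
Count = 1.

1


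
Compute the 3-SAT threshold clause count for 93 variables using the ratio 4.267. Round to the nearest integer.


The 3-SAT phase transition occurs at approximately 4.267 clauses per variable.
m = 4.267 * 93 = 396.831.
Rounded to nearest integer: 397.

397


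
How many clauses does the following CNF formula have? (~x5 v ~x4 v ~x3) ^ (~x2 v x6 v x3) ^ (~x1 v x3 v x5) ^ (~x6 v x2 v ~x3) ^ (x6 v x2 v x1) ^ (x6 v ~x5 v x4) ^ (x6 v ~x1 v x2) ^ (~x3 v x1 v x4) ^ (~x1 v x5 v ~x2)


Each group enclosed in parentheses joined by ^ is one clause.
Counting the conjuncts: 9 clauses.

9


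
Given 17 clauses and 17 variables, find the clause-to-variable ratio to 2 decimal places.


Clause-to-variable ratio = clauses / variables.
17 / 17 = 1.0.

1.0


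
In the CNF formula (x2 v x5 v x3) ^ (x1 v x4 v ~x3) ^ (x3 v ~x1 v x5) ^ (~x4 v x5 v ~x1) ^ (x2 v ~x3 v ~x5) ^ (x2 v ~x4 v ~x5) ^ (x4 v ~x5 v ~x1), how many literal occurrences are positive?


Scan each clause for unnegated literals.
Clause 1: 3 positive; Clause 2: 2 positive; Clause 3: 2 positive; Clause 4: 1 positive; Clause 5: 1 positive; Clause 6: 1 positive; Clause 7: 1 positive.
Total positive literal occurrences = 11.

11


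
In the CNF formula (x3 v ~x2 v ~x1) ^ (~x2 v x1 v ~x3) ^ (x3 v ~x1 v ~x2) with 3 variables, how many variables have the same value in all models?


Find all satisfying assignments: 6 model(s).
Check which variables have the same value in every model.
No variable is fixed across all models.
Backbone size = 0.

0


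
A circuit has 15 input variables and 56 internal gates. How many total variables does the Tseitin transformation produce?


The Tseitin transformation introduces one auxiliary variable per gate.
Total variables = inputs + gates = 15 + 56 = 71.

71


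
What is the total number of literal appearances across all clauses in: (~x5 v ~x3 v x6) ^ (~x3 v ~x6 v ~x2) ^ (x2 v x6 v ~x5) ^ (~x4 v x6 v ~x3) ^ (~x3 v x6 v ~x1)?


Clause lengths: 3, 3, 3, 3, 3.
Sum = 3 + 3 + 3 + 3 + 3 = 15.

15


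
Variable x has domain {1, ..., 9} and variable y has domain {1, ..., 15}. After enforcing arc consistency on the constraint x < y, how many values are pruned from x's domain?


For the constraint x < y, x needs a supporting value in y's domain.
x can be at most 14 (one less than y's maximum).
Valid x values from domain: 9 out of 9.
Pruned = 9 - 9 = 0.

0


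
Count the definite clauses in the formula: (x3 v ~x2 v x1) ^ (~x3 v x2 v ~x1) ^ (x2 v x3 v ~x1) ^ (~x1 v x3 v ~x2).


A definite clause has exactly one positive literal.
Clause 1: 2 positive -> not definite
Clause 2: 1 positive -> definite
Clause 3: 2 positive -> not definite
Clause 4: 1 positive -> definite
Definite clause count = 2.

2


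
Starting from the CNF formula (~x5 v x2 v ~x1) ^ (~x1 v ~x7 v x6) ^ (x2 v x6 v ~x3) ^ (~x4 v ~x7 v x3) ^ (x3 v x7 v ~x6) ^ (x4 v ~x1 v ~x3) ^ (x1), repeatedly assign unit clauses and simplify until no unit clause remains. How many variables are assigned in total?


Unit propagation repeatedly assigns the literal in any unit clause, then simplifies.
Assignments in order: x1 = T.
No further unit clauses remain.
Total variables assigned = 1.

1


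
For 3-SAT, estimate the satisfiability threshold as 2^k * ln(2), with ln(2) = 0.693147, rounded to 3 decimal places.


Using the asymptotic formula: threshold ~ 2^k * ln(2).
2^3 = 8.
8 * 0.693147 = 5.545.

5.545


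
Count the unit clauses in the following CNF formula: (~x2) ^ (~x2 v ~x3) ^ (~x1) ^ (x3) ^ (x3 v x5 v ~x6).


A unit clause contains exactly one literal.
Unit clauses found: (~x2), (~x1), (x3).
Count = 3.

3


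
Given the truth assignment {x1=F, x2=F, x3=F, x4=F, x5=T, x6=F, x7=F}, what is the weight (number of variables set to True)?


The weight is the number of variables assigned True.
True variables: x5.
Weight = 1.

1


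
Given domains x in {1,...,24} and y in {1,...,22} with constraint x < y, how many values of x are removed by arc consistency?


For the constraint x < y, x needs a supporting value in y's domain.
x can be at most 21 (one less than y's maximum).
Valid x values from domain: 21 out of 24.
Pruned = 24 - 21 = 3.

3


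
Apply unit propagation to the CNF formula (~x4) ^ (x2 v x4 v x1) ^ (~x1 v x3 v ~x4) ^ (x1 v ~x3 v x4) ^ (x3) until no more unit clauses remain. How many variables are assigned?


Unit propagation repeatedly assigns the literal in any unit clause, then simplifies.
Assignments in order: x4 = F, x3 = T, x1 = T.
No further unit clauses remain.
Total variables assigned = 3.

3


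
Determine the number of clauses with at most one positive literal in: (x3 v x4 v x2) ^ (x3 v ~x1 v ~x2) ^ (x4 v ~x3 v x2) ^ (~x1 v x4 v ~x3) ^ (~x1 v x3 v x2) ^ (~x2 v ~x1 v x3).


A Horn clause has at most one positive literal.
Clause 1: 3 positive lit(s) -> not Horn
Clause 2: 1 positive lit(s) -> Horn
Clause 3: 2 positive lit(s) -> not Horn
Clause 4: 1 positive lit(s) -> Horn
Clause 5: 2 positive lit(s) -> not Horn
Clause 6: 1 positive lit(s) -> Horn
Total Horn clauses = 3.

3


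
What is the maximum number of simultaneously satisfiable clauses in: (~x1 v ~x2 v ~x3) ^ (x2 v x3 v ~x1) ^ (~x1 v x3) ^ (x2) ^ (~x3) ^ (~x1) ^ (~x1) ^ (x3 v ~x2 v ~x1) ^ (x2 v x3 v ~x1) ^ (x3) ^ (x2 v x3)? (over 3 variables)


Enumerate all 8 truth assignments.
For each, count how many of the 11 clauses are satisfied.
The formula is not fully satisfiable, so the maximum is below 11.
Maximum simultaneously satisfiable clauses = 10.

10


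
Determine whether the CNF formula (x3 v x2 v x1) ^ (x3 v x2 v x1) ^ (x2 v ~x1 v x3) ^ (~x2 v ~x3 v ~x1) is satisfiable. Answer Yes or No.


Check all 8 possible truth assignments.
Number of satisfying assignments found: 5.
The formula is satisfiable.

Yes


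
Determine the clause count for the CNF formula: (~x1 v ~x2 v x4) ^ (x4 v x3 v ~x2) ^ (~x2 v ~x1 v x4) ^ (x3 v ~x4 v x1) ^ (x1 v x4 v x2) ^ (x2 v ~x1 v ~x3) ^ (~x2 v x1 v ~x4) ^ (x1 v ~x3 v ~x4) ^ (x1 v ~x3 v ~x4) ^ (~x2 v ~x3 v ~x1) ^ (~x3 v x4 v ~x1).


Each group enclosed in parentheses joined by ^ is one clause.
Counting the conjuncts: 11 clauses.

11


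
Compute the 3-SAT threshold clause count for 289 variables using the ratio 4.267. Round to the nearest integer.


The 3-SAT phase transition occurs at approximately 4.267 clauses per variable.
m = 4.267 * 289 = 1233.163.
Rounded to nearest integer: 1233.

1233


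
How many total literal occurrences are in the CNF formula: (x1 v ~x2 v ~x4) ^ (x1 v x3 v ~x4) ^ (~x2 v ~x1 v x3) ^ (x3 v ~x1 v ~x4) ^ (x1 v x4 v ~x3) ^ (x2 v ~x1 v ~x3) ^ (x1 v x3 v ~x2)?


Clause lengths: 3, 3, 3, 3, 3, 3, 3.
Sum = 3 + 3 + 3 + 3 + 3 + 3 + 3 = 21.

21


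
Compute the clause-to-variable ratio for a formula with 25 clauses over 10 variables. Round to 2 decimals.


Clause-to-variable ratio = clauses / variables.
25 / 10 = 2.5.

2.5


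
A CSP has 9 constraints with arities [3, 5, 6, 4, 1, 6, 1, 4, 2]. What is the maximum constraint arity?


The arities are: 3, 5, 6, 4, 1, 6, 1, 4, 2.
Scan for the maximum value.
Maximum arity = 6.

6


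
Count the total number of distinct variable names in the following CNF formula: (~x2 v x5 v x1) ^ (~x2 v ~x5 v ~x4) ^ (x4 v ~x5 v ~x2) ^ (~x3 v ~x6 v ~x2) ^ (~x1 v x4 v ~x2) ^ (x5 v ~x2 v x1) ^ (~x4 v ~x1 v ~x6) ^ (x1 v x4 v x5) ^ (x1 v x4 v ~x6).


Identify each distinct variable in the formula.
Variables found: x1, x2, x3, x4, x5, x6.
Total distinct variables = 6.

6


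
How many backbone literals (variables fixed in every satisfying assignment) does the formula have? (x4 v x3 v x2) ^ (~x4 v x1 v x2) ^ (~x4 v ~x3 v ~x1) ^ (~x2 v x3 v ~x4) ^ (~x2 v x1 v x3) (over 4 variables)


Find all satisfying assignments: 7 model(s).
Check which variables have the same value in every model.
No variable is fixed across all models.
Backbone size = 0.

0


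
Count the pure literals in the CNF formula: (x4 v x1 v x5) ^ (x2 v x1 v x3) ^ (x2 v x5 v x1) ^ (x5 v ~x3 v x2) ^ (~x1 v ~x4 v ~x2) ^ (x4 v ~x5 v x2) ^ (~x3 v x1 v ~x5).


A pure literal appears in only one polarity across all clauses.
No pure literals found.
Count = 0.

0


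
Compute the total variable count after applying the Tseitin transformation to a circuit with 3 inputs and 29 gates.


The Tseitin transformation introduces one auxiliary variable per gate.
Total variables = inputs + gates = 3 + 29 = 32.

32


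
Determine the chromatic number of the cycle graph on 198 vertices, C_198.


A cycle on an even number of vertices is bipartite: alternate two colors around the cycle.
Since 198 is even, two colors suffice, and at least two are needed because the graph has edges.
Chromatic number = 2.

2


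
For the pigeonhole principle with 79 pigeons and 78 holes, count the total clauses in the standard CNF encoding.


The PHP encoding has two parts:
1) At-least-one-hole clauses: 79 (one per pigeon, each with 78 literals).
2) At-most-one-pigeon-per-hole clauses: 78 holes * C(79,2) = 78 * 3081 = 240318.
Total clauses = 79 + 240318 = 240397.

240397


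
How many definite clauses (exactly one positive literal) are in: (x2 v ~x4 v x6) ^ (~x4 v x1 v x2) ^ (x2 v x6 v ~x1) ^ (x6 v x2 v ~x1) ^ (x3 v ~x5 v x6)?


A definite clause has exactly one positive literal.
Clause 1: 2 positive -> not definite
Clause 2: 2 positive -> not definite
Clause 3: 2 positive -> not definite
Clause 4: 2 positive -> not definite
Clause 5: 2 positive -> not definite
Definite clause count = 0.

0


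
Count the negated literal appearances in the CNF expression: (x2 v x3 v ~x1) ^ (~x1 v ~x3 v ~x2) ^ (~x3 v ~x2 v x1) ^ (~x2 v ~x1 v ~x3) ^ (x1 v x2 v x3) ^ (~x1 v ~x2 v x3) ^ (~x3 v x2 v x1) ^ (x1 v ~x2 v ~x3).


Scan each clause for negated literals.
Clause 1: 1 negative; Clause 2: 3 negative; Clause 3: 2 negative; Clause 4: 3 negative; Clause 5: 0 negative; Clause 6: 2 negative; Clause 7: 1 negative; Clause 8: 2 negative.
Total negative literal occurrences = 14.

14


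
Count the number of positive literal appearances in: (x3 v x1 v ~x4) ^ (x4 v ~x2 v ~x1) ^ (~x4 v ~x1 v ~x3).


Scan each clause for unnegated literals.
Clause 1: 2 positive; Clause 2: 1 positive; Clause 3: 0 positive.
Total positive literal occurrences = 3.

3


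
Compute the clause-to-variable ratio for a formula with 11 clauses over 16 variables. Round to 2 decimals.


Clause-to-variable ratio = clauses / variables.
11 / 16 = 0.69.

0.69


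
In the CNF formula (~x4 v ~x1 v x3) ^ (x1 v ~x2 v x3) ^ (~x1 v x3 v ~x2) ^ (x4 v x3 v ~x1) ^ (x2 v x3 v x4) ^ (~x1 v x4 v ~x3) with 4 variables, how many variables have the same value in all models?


Find all satisfying assignments: 7 model(s).
Check which variables have the same value in every model.
No variable is fixed across all models.
Backbone size = 0.

0


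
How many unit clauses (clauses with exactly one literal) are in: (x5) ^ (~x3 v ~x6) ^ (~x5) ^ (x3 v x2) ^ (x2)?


A unit clause contains exactly one literal.
Unit clauses found: (x5), (~x5), (x2).
Count = 3.

3


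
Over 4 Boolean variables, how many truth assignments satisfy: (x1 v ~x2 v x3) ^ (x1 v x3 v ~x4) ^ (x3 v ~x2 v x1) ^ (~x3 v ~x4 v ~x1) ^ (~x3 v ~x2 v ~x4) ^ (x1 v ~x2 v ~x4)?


Enumerate all 16 truth assignments over 4 variables.
Test each against every clause.
Satisfying assignments found: 10.

10


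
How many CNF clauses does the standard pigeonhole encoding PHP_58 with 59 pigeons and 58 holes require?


The PHP encoding has two parts:
1) At-least-one-hole clauses: 59 (one per pigeon, each with 58 literals).
2) At-most-one-pigeon-per-hole clauses: 58 holes * C(59,2) = 58 * 1711 = 99238.
Total clauses = 59 + 99238 = 99297.

99297


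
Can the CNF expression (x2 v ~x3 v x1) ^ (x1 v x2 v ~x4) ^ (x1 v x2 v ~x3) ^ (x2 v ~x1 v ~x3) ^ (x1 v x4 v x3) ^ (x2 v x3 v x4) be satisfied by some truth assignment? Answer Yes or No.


Check all 16 possible truth assignments.
Number of satisfying assignments found: 8.
The formula is satisfiable.

Yes


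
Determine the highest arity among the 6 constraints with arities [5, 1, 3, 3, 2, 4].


The arities are: 5, 1, 3, 3, 2, 4.
Scan for the maximum value.
Maximum arity = 5.

5


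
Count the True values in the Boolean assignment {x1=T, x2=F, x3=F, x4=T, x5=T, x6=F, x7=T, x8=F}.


The weight is the number of variables assigned True.
True variables: x1, x4, x5, x7.
Weight = 4.

4


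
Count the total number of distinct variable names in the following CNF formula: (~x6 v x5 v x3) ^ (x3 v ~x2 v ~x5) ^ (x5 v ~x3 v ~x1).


Identify each distinct variable in the formula.
Variables found: x1, x2, x3, x5, x6.
Total distinct variables = 5.

5


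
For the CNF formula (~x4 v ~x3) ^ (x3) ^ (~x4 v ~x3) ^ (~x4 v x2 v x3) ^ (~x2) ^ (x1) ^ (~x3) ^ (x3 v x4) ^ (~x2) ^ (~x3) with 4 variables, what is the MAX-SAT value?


Enumerate all 16 truth assignments.
For each, count how many of the 10 clauses are satisfied.
The formula is not fully satisfiable, so the maximum is below 10.
Maximum simultaneously satisfiable clauses = 8.

8


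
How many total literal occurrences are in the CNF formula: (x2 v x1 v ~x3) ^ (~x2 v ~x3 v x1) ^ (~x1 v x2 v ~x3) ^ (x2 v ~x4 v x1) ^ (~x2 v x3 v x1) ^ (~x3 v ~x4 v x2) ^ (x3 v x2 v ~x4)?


Clause lengths: 3, 3, 3, 3, 3, 3, 3.
Sum = 3 + 3 + 3 + 3 + 3 + 3 + 3 = 21.

21


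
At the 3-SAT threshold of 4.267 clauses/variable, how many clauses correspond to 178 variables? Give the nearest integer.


The 3-SAT phase transition occurs at approximately 4.267 clauses per variable.
m = 4.267 * 178 = 759.526.
Rounded to nearest integer: 760.

760


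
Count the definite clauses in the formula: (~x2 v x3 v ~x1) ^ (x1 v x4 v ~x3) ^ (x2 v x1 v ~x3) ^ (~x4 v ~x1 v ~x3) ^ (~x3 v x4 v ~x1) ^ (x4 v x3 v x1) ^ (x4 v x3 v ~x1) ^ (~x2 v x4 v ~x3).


A definite clause has exactly one positive literal.
Clause 1: 1 positive -> definite
Clause 2: 2 positive -> not definite
Clause 3: 2 positive -> not definite
Clause 4: 0 positive -> not definite
Clause 5: 1 positive -> definite
Clause 6: 3 positive -> not definite
Clause 7: 2 positive -> not definite
Clause 8: 1 positive -> definite
Definite clause count = 3.

3


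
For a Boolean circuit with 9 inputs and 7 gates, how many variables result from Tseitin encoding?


The Tseitin transformation introduces one auxiliary variable per gate.
Total variables = inputs + gates = 9 + 7 = 16.

16


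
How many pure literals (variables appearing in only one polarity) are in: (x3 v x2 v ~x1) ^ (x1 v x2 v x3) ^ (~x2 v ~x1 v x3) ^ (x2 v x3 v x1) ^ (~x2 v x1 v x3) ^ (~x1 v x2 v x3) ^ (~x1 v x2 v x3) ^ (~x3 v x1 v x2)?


A pure literal appears in only one polarity across all clauses.
No pure literals found.
Count = 0.

0


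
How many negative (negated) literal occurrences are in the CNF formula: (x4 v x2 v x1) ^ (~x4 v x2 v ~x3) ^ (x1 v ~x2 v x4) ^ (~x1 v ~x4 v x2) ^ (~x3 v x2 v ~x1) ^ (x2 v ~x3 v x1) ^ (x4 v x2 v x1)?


Scan each clause for negated literals.
Clause 1: 0 negative; Clause 2: 2 negative; Clause 3: 1 negative; Clause 4: 2 negative; Clause 5: 2 negative; Clause 6: 1 negative; Clause 7: 0 negative.
Total negative literal occurrences = 8.

8


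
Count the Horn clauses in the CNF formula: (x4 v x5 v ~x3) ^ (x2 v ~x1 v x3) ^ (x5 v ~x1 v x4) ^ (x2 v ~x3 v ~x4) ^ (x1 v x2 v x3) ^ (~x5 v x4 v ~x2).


A Horn clause has at most one positive literal.
Clause 1: 2 positive lit(s) -> not Horn
Clause 2: 2 positive lit(s) -> not Horn
Clause 3: 2 positive lit(s) -> not Horn
Clause 4: 1 positive lit(s) -> Horn
Clause 5: 3 positive lit(s) -> not Horn
Clause 6: 1 positive lit(s) -> Horn
Total Horn clauses = 2.

2


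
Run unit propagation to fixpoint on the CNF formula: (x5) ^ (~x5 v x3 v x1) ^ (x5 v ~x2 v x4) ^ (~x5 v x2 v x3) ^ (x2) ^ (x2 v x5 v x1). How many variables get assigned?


Unit propagation repeatedly assigns the literal in any unit clause, then simplifies.
Assignments in order: x5 = T, x2 = T.
No further unit clauses remain.
Total variables assigned = 2.

2


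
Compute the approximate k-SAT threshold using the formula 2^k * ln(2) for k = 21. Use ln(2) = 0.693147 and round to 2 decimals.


Using the asymptotic formula: threshold ~ 2^k * ln(2).
2^21 = 2097152.
2097152 * 0.693147 = 1453634.62.

1453634.62


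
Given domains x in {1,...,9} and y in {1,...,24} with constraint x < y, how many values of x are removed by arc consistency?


For the constraint x < y, x needs a supporting value in y's domain.
x can be at most 23 (one less than y's maximum).
Valid x values from domain: 9 out of 9.
Pruned = 9 - 9 = 0.

0


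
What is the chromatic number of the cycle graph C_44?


A cycle on an even number of vertices is bipartite: alternate two colors around the cycle.
Since 44 is even, two colors suffice, and at least two are needed because the graph has edges.
Chromatic number = 2.

2


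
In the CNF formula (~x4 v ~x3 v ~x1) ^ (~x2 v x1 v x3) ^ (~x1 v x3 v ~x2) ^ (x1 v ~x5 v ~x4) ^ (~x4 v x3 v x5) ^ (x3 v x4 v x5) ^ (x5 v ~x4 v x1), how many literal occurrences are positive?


Scan each clause for unnegated literals.
Clause 1: 0 positive; Clause 2: 2 positive; Clause 3: 1 positive; Clause 4: 1 positive; Clause 5: 2 positive; Clause 6: 3 positive; Clause 7: 2 positive.
Total positive literal occurrences = 11.

11


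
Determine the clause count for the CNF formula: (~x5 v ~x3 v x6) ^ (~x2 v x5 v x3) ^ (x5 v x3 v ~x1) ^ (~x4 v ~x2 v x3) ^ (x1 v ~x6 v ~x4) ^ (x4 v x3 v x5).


Each group enclosed in parentheses joined by ^ is one clause.
Counting the conjuncts: 6 clauses.

6


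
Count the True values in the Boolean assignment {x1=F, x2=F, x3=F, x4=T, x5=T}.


The weight is the number of variables assigned True.
True variables: x4, x5.
Weight = 2.

2


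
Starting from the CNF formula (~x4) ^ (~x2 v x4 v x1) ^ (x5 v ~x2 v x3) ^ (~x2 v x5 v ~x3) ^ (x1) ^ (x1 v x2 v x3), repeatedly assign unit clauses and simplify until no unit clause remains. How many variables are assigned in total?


Unit propagation repeatedly assigns the literal in any unit clause, then simplifies.
Assignments in order: x4 = F, x1 = T.
No further unit clauses remain.
Total variables assigned = 2.

2


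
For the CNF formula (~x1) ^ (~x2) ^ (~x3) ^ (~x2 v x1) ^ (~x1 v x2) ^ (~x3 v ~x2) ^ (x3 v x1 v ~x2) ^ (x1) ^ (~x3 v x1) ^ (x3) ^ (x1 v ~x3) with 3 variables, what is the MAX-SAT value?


Enumerate all 8 truth assignments.
For each, count how many of the 11 clauses are satisfied.
The formula is not fully satisfiable, so the maximum is below 11.
Maximum simultaneously satisfiable clauses = 9.

9


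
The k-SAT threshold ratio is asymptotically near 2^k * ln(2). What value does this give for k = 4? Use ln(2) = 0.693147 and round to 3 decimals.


Using the asymptotic formula: threshold ~ 2^k * ln(2).
2^4 = 16.
16 * 0.693147 = 11.09.

11.09


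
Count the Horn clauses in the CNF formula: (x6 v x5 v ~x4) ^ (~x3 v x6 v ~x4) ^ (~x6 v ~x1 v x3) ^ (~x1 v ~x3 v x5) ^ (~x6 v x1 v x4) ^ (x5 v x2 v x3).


A Horn clause has at most one positive literal.
Clause 1: 2 positive lit(s) -> not Horn
Clause 2: 1 positive lit(s) -> Horn
Clause 3: 1 positive lit(s) -> Horn
Clause 4: 1 positive lit(s) -> Horn
Clause 5: 2 positive lit(s) -> not Horn
Clause 6: 3 positive lit(s) -> not Horn
Total Horn clauses = 3.

3


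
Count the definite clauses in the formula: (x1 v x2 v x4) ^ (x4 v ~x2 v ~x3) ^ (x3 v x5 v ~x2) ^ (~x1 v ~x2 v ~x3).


A definite clause has exactly one positive literal.
Clause 1: 3 positive -> not definite
Clause 2: 1 positive -> definite
Clause 3: 2 positive -> not definite
Clause 4: 0 positive -> not definite
Definite clause count = 1.

1


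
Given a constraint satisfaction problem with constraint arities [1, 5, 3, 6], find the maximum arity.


The arities are: 1, 5, 3, 6.
Scan for the maximum value.
Maximum arity = 6.

6


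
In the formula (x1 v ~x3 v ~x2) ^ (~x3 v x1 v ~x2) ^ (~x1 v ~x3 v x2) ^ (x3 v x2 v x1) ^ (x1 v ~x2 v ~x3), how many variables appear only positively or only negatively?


A pure literal appears in only one polarity across all clauses.
No pure literals found.
Count = 0.

0


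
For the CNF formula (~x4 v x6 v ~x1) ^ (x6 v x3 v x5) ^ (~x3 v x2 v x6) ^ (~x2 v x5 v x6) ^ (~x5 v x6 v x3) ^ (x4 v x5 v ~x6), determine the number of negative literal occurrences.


Scan each clause for negated literals.
Clause 1: 2 negative; Clause 2: 0 negative; Clause 3: 1 negative; Clause 4: 1 negative; Clause 5: 1 negative; Clause 6: 1 negative.
Total negative literal occurrences = 6.

6


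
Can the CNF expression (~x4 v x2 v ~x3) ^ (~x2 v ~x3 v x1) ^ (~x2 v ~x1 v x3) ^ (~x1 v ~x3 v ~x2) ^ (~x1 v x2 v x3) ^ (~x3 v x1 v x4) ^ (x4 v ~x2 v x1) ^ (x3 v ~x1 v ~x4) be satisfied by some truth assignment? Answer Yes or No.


Check all 16 possible truth assignments.
Number of satisfying assignments found: 4.
The formula is satisfiable.

Yes


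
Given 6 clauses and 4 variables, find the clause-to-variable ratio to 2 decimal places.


Clause-to-variable ratio = clauses / variables.
6 / 4 = 1.5.

1.5


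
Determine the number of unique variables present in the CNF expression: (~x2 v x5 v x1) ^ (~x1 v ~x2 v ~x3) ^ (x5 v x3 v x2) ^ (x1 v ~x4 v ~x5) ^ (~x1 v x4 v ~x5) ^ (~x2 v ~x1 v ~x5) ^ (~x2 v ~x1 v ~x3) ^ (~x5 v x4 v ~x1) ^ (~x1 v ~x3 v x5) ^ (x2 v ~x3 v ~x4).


Identify each distinct variable in the formula.
Variables found: x1, x2, x3, x4, x5.
Total distinct variables = 5.

5


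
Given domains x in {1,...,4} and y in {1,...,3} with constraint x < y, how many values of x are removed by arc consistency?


For the constraint x < y, x needs a supporting value in y's domain.
x can be at most 2 (one less than y's maximum).
Valid x values from domain: 2 out of 4.
Pruned = 4 - 2 = 2.

2


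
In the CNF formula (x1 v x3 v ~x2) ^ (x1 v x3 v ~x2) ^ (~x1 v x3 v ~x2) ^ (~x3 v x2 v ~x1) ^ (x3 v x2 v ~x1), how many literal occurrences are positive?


Scan each clause for unnegated literals.
Clause 1: 2 positive; Clause 2: 2 positive; Clause 3: 1 positive; Clause 4: 1 positive; Clause 5: 2 positive.
Total positive literal occurrences = 8.

8


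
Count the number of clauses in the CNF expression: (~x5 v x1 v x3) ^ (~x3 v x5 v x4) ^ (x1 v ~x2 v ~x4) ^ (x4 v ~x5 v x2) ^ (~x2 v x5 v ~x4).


Each group enclosed in parentheses joined by ^ is one clause.
Counting the conjuncts: 5 clauses.

5


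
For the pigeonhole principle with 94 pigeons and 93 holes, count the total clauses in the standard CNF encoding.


The PHP encoding has two parts:
1) At-least-one-hole clauses: 94 (one per pigeon, each with 93 literals).
2) At-most-one-pigeon-per-hole clauses: 93 holes * C(94,2) = 93 * 4371 = 406503.
Total clauses = 94 + 406503 = 406597.

406597


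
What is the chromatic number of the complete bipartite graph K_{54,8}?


K_{54,8} is bipartite by definition: the two parts are independent sets, with every edge crossing between them.
Color all vertices in one part with color 1 and all vertices in the other part with color 2.
Since the graph has at least one edge, one color does not suffice.
Chromatic number = 2.

2


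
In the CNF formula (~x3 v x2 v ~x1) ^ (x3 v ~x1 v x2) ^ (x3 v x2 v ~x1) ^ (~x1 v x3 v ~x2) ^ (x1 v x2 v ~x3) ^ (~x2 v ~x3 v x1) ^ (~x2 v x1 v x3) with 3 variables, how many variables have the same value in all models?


Find all satisfying assignments: 2 model(s).
Check which variables have the same value in every model.
No variable is fixed across all models.
Backbone size = 0.

0


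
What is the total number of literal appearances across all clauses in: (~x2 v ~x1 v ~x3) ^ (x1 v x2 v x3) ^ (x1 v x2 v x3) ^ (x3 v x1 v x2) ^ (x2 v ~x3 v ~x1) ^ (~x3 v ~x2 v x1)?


Clause lengths: 3, 3, 3, 3, 3, 3.
Sum = 3 + 3 + 3 + 3 + 3 + 3 = 18.

18


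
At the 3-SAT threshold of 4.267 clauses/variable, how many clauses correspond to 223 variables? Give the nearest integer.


The 3-SAT phase transition occurs at approximately 4.267 clauses per variable.
m = 4.267 * 223 = 951.541.
Rounded to nearest integer: 952.

952


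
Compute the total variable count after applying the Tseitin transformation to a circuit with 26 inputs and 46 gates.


The Tseitin transformation introduces one auxiliary variable per gate.
Total variables = inputs + gates = 26 + 46 = 72.

72


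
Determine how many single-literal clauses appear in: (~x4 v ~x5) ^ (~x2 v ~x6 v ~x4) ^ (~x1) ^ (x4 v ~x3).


A unit clause contains exactly one literal.
Unit clauses found: (~x1).
Count = 1.

1


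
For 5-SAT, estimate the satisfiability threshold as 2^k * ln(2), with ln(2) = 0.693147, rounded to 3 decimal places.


Using the asymptotic formula: threshold ~ 2^k * ln(2).
2^5 = 32.
32 * 0.693147 = 22.181.

22.181


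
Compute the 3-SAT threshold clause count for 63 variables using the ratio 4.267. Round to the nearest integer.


The 3-SAT phase transition occurs at approximately 4.267 clauses per variable.
m = 4.267 * 63 = 268.821.
Rounded to nearest integer: 269.

269


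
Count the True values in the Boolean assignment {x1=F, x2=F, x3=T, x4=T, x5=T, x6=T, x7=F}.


The weight is the number of variables assigned True.
True variables: x3, x4, x5, x6.
Weight = 4.

4


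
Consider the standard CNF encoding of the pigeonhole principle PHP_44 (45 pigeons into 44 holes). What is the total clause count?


The PHP encoding has two parts:
1) At-least-one-hole clauses: 45 (one per pigeon, each with 44 literals).
2) At-most-one-pigeon-per-hole clauses: 44 holes * C(45,2) = 44 * 990 = 43560.
Total clauses = 45 + 43560 = 43605.

43605


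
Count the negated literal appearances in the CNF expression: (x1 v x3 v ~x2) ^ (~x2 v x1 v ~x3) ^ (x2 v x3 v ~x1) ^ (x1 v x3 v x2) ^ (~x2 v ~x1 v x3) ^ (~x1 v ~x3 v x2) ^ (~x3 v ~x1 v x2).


Scan each clause for negated literals.
Clause 1: 1 negative; Clause 2: 2 negative; Clause 3: 1 negative; Clause 4: 0 negative; Clause 5: 2 negative; Clause 6: 2 negative; Clause 7: 2 negative.
Total negative literal occurrences = 10.

10


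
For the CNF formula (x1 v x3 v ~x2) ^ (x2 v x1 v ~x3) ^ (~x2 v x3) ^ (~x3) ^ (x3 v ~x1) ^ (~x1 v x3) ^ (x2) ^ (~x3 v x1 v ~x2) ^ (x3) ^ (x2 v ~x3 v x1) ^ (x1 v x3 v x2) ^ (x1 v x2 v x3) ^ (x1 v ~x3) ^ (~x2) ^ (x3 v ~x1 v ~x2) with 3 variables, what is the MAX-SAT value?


Enumerate all 8 truth assignments.
For each, count how many of the 15 clauses are satisfied.
The formula is not fully satisfiable, so the maximum is below 15.
Maximum simultaneously satisfiable clauses = 13.

13


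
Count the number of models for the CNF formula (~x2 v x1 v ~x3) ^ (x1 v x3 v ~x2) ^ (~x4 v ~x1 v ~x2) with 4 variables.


Enumerate all 16 truth assignments over 4 variables.
Test each against every clause.
Satisfying assignments found: 10.

10


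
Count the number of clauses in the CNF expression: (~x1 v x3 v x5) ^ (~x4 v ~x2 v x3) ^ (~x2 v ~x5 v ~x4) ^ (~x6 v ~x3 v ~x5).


Each group enclosed in parentheses joined by ^ is one clause.
Counting the conjuncts: 4 clauses.

4


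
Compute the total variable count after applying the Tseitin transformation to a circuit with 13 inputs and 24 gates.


The Tseitin transformation introduces one auxiliary variable per gate.
Total variables = inputs + gates = 13 + 24 = 37.

37


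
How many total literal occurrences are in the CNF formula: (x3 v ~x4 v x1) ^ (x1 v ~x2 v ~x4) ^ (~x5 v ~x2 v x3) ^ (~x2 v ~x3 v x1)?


Clause lengths: 3, 3, 3, 3.
Sum = 3 + 3 + 3 + 3 = 12.

12


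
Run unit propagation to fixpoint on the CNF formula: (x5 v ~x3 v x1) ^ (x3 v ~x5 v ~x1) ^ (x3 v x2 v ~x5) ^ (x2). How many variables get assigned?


Unit propagation repeatedly assigns the literal in any unit clause, then simplifies.
Assignments in order: x2 = T.
No further unit clauses remain.
Total variables assigned = 1.

1


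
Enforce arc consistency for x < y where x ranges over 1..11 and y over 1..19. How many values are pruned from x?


For the constraint x < y, x needs a supporting value in y's domain.
x can be at most 18 (one less than y's maximum).
Valid x values from domain: 11 out of 11.
Pruned = 11 - 11 = 0.

0


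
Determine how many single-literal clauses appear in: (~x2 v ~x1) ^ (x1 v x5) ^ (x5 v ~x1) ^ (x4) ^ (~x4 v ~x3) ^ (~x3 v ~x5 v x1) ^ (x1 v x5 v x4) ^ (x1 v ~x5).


A unit clause contains exactly one literal.
Unit clauses found: (x4).
Count = 1.

1


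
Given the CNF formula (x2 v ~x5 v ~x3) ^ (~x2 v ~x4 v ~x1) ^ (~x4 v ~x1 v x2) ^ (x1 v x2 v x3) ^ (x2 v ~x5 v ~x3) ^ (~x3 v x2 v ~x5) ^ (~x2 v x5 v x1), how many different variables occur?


Identify each distinct variable in the formula.
Variables found: x1, x2, x3, x4, x5.
Total distinct variables = 5.

5


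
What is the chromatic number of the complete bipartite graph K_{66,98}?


K_{66,98} is bipartite by definition: the two parts are independent sets, with every edge crossing between them.
Color all vertices in one part with color 1 and all vertices in the other part with color 2.
Since the graph has at least one edge, one color does not suffice.
Chromatic number = 2.

2


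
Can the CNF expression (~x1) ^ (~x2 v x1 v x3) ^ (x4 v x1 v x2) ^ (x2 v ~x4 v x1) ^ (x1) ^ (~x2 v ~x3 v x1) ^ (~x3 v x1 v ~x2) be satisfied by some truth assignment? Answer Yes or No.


Check all 16 possible truth assignments.
Number of satisfying assignments found: 0.
The formula is unsatisfiable.

No


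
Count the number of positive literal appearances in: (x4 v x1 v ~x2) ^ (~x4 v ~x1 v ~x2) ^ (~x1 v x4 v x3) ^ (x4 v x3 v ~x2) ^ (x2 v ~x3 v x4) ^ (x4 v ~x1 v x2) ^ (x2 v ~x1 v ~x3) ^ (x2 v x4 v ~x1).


Scan each clause for unnegated literals.
Clause 1: 2 positive; Clause 2: 0 positive; Clause 3: 2 positive; Clause 4: 2 positive; Clause 5: 2 positive; Clause 6: 2 positive; Clause 7: 1 positive; Clause 8: 2 positive.
Total positive literal occurrences = 13.

13


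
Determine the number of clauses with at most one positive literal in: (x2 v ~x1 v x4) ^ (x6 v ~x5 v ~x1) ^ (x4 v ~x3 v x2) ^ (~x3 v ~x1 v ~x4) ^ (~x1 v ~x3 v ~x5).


A Horn clause has at most one positive literal.
Clause 1: 2 positive lit(s) -> not Horn
Clause 2: 1 positive lit(s) -> Horn
Clause 3: 2 positive lit(s) -> not Horn
Clause 4: 0 positive lit(s) -> Horn
Clause 5: 0 positive lit(s) -> Horn
Total Horn clauses = 3.

3


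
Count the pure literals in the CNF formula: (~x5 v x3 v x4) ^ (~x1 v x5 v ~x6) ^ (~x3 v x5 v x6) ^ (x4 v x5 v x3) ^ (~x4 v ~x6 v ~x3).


A pure literal appears in only one polarity across all clauses.
Pure literals: x1 (negative only).
Count = 1.

1


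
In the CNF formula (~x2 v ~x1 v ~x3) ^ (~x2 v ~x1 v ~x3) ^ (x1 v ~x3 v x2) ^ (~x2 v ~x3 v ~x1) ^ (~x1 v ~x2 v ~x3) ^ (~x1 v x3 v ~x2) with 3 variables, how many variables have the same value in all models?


Find all satisfying assignments: 5 model(s).
Check which variables have the same value in every model.
No variable is fixed across all models.
Backbone size = 0.

0


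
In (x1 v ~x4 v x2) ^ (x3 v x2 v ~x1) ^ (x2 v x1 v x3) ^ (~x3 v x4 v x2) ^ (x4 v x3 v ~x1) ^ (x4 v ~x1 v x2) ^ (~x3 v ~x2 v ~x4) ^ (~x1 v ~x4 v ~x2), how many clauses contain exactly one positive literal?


A definite clause has exactly one positive literal.
Clause 1: 2 positive -> not definite
Clause 2: 2 positive -> not definite
Clause 3: 3 positive -> not definite
Clause 4: 2 positive -> not definite
Clause 5: 2 positive -> not definite
Clause 6: 2 positive -> not definite
Clause 7: 0 positive -> not definite
Clause 8: 0 positive -> not definite
Definite clause count = 0.

0


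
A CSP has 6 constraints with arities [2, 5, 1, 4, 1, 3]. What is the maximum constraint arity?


The arities are: 2, 5, 1, 4, 1, 3.
Scan for the maximum value.
Maximum arity = 5.

5


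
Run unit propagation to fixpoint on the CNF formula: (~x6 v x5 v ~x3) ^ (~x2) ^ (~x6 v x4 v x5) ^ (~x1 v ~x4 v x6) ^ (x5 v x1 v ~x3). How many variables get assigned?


Unit propagation repeatedly assigns the literal in any unit clause, then simplifies.
Assignments in order: x2 = F.
No further unit clauses remain.
Total variables assigned = 1.

1


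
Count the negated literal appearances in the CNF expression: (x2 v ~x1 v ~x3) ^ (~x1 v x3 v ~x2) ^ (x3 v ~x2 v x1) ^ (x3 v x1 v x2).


Scan each clause for negated literals.
Clause 1: 2 negative; Clause 2: 2 negative; Clause 3: 1 negative; Clause 4: 0 negative.
Total negative literal occurrences = 5.

5


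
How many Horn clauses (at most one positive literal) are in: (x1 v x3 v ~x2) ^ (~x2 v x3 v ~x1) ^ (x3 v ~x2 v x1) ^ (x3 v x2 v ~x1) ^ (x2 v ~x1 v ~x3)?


A Horn clause has at most one positive literal.
Clause 1: 2 positive lit(s) -> not Horn
Clause 2: 1 positive lit(s) -> Horn
Clause 3: 2 positive lit(s) -> not Horn
Clause 4: 2 positive lit(s) -> not Horn
Clause 5: 1 positive lit(s) -> Horn
Total Horn clauses = 2.

2


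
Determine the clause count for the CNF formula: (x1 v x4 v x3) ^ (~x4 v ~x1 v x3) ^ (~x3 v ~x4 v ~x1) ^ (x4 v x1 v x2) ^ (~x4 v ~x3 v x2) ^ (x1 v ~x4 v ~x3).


Each group enclosed in parentheses joined by ^ is one clause.
Counting the conjuncts: 6 clauses.

6


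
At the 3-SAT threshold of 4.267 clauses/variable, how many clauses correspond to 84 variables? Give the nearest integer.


The 3-SAT phase transition occurs at approximately 4.267 clauses per variable.
m = 4.267 * 84 = 358.428.
Rounded to nearest integer: 358.

358


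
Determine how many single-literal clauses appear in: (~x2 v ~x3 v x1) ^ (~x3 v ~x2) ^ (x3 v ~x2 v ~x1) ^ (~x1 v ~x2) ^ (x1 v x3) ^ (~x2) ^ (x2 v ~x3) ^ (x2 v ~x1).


A unit clause contains exactly one literal.
Unit clauses found: (~x2).
Count = 1.

1


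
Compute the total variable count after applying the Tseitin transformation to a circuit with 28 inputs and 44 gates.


The Tseitin transformation introduces one auxiliary variable per gate.
Total variables = inputs + gates = 28 + 44 = 72.

72
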